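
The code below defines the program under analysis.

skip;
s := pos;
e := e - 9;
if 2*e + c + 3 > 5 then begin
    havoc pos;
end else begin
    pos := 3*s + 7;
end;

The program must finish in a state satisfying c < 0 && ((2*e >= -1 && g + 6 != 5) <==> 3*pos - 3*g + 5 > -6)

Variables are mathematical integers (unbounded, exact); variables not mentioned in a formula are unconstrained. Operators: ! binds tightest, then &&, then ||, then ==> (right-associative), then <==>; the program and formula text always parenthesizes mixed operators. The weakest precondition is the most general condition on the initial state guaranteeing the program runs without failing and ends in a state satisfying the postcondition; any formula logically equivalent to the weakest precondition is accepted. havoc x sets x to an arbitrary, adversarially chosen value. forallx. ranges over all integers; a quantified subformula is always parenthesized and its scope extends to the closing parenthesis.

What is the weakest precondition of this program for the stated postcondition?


Working backward. After the program, the postcondition c < 0 && ((2*e >= -1 && g + 6 != 5) <==> 3*pos - 3*g + 5 > -6) must hold; in canonical form it is c < 0 && ((2*e >= -1 && g != -1) <==> 3*pos > 3*g - 11).
Then branch requires forall pos_1. (c < 0 && ((2*e >= -1 && g != -1) <==> 3*pos_1 > 3*g - 11)); else branch requires c < 0 && ((2*e >= -1 && g != -1) <==> 9*s > 3*g - 32).
Before the if: (c + 2*e > 2 ==> (forall pos_1. (c < 0 && ((2*e >= -1 && g != -1) <==> 3*pos_1 > 3*g - 11)))) && ((!(c + 2*e > 2)) ==> (c < 0 && ((2*e >= -1 && g != -1) <==> 9*s > 3*g - 32)))
Before e := e - 9: (c + 2*e > 20 ==> (forall pos_1. (c < 0 && ((2*e >= 17 && g != -1) <==> 3*pos_1 > 3*g - 11)))) && ((!(c + 2*e > 20)) ==> (c < 0 && ((2*e >= 17 && g != -1) <==> 9*s > 3*g - 32)))
Before s := pos: (c + 2*e > 20 ==> (forall pos_1. (c < 0 && ((2*e >= 17 && g != -1) <==> 3*pos_1 > 3*g - 11)))) && ((!(c + 2*e > 20)) ==> (c < 0 && ((2*e >= 17 && g != -1) <==> 9*pos > 3*g - 32)))
Before skip: (c + 2*e > 20 ==> (forall pos_1. (c < 0 && ((2*e >= 17 && g != -1) <==> 3*pos_1 > 3*g - 11)))) && ((!(c + 2*e > 20)) ==> (c < 0 && ((2*e >= 17 && g != -1) <==> 9*pos > 3*g - 32)))
Answer: WP = (c + 2*e > 20 ==> (forall pos_1. (c < 0 && ((2*e >= 17 && g != -1) <==> 3*pos_1 > 3*g - 11)))) && ((!(c + 2*e > 20)) ==> (c < 0 && ((2*e >= 17 && g != -1) <==> 9*pos > 3*g - 32)))


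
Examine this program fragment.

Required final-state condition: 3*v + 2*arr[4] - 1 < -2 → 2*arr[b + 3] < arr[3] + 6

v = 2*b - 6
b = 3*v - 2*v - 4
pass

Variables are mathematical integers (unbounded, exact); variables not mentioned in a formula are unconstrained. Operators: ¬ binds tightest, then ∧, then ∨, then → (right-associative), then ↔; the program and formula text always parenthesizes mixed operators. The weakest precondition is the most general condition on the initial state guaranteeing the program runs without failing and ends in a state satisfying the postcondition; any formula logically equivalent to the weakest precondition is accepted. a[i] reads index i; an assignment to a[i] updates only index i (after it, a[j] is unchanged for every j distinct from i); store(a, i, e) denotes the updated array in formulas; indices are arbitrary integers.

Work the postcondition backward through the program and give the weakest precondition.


Working backward. After the program, the postcondition 3*v + 2*arr[4] - 1 < -2 → 2*arr[b + 3] < arr[3] + 6 must hold; in canonical form it is 2*arr[4] + 3*v < -1 → 2*arr[b + 3] < arr[3] + 6.
Before skip: 2*arr[4] + 3*v < -1 → 2*arr[b + 3] < arr[3] + 6
Before b := 3*v - 2*v - 4: 2*arr[4] + 3*v < -1 → 2*arr[v - 1] < arr[3] + 6
Before v := 2*b - 6: 2*arr[4] + 6*b < 17 → 2*arr[2*b - 7] < arr[3] + 6
Answer: WP = 2*arr[4] + 6*b < 17 → 2*arr[2*b - 7] < arr[3] + 6


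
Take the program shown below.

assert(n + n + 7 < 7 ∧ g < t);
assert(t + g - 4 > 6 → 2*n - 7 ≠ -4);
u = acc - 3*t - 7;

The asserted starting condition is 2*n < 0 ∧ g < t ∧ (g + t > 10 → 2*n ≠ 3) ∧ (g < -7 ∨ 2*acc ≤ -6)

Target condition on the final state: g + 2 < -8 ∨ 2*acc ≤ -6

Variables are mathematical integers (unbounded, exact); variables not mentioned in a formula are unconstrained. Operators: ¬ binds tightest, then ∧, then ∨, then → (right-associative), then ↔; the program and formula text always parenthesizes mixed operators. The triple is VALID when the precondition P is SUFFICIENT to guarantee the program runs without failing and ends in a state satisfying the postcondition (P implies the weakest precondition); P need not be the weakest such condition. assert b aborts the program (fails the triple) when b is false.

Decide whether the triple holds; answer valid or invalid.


Working backward. After the program, the postcondition g + 2 < -8 ∨ 2*acc ≤ -6 must hold; in canonical form it is g < -10 ∨ 2*acc ≤ -6.
Before u := acc - 3*t - 7: g < -10 ∨ 2*acc ≤ -6
Before assert t + g - 4 > 6 → 2*n - 7 ≠ -4: (g + t > 10 → 2*n ≠ 3) ∧ (g < -10 ∨ 2*acc ≤ -6)
Before assert n + n + 7 < 7 ∧ g < t: 2*n < 0 ∧ g < t ∧ (g + t > 10 → 2*n ≠ 3) ∧ (g < -10 ∨ 2*acc ≤ -6)
The weakest precondition is 2*n < 0 ∧ g < t ∧ (g + t > 10 → 2*n ≠ 3) ∧ (g < -10 ∨ 2*acc ≤ -6).
Check whether 2*n < 0 ∧ g < t ∧ (g + t > 10 → 2*n ≠ 3) ∧ (g < -7 ∨ 2*acc ≤ -6) implies it.
Countermodel: at the initial state acc = -2, g = -10, n = -1, t = -9, the precondition holds but the weakest precondition fails.
Answer: invalid


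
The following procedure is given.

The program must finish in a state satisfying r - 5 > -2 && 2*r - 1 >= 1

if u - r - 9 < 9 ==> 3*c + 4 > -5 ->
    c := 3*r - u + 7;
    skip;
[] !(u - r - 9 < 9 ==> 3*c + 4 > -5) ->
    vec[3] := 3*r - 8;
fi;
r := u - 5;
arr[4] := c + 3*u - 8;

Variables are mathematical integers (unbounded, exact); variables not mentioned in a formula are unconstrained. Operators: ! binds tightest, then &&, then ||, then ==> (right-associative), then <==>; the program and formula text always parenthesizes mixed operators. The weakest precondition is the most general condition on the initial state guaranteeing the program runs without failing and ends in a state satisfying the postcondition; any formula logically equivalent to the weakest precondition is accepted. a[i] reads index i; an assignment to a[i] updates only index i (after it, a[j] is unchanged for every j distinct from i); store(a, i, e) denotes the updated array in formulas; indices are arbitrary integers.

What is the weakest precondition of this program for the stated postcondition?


Working backward. After the program, the postcondition r - 5 > -2 && 2*r - 1 >= 1 must hold; in canonical form it is r > 3 && 2*r >= 2.
Before arr[4] := c + 3*u - 8: r > 3 && 2*r >= 2
Before r := u - 5: u > 8 && 2*u >= 12
Then branch requires u > 8 && 2*u >= 12; else branch requires u > 8 && 2*u >= 12.
Before the if: ((u < r + 18 ==> 3*c > -9) ==> (u > 8 && 2*u >= 12)) && ((!(u < r + 18 ==> 3*c > -9)) ==> (u > 8 && 2*u >= 12))
Answer: WP = ((u < r + 18 ==> 3*c > -9) ==> (u > 8 && 2*u >= 12)) && ((!(u < r + 18 ==> 3*c > -9)) ==> (u > 8 && 2*u >= 12))


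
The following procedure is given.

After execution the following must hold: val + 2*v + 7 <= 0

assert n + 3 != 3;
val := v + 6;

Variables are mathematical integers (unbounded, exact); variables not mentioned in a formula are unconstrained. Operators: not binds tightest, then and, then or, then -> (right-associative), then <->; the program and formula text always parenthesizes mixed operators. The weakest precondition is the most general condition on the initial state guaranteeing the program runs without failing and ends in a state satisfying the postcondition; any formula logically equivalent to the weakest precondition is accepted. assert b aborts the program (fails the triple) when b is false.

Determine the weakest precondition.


Working backward. After the program, the postcondition val + 2*v + 7 <= 0 must hold; in canonical form it is 2*v + val <= -7.
Before val := v + 6: 3*v <= -13
Before assert n + 3 != 3: n != 0 and 3*v <= -13
Answer: WP = n != 0 and 3*v <= -13


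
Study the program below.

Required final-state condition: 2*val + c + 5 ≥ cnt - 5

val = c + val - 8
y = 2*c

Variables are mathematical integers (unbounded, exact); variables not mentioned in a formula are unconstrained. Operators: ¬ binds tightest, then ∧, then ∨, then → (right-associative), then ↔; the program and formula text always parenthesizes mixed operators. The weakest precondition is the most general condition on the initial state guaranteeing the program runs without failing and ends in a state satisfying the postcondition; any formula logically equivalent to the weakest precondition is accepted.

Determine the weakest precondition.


Working backward. After the program, the postcondition 2*val + c + 5 ≥ cnt - 5 must hold; in canonical form it is c + 2*val ≥ cnt - 10.
Before y := 2*c: c + 2*val ≥ cnt - 10
Before val := c + val - 8: 3*c + 2*val ≥ cnt + 6
Answer: WP = 3*c + 2*val ≥ cnt + 6


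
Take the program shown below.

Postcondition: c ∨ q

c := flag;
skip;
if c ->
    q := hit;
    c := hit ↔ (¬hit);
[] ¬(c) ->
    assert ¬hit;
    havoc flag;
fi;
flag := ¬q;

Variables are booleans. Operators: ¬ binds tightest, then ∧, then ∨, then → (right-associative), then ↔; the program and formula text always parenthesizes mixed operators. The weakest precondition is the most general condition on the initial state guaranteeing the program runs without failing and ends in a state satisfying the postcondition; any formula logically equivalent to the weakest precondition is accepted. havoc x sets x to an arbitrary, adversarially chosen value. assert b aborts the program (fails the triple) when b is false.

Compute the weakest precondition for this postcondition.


Working backward. After the program, c ∨ q must hold.
Before flag := ¬q: c ∨ q
Then branch requires (hit ↔ (¬hit)) ∨ hit; else branch requires (¬hit) ∧ (c ∨ q).
Before the if: (c → ((hit ↔ (¬hit)) ∨ hit)) ∧ ((¬c) → ((¬hit) ∧ (c ∨ q)))
Before skip: (c → ((hit ↔ (¬hit)) ∨ hit)) ∧ ((¬c) → ((¬hit) ∧ (c ∨ q)))
Before c := flag: (flag → ((hit ↔ (¬hit)) ∨ hit)) ∧ ((¬flag) → ((¬hit) ∧ (flag ∨ q)))
Answer: WP = (flag → ((hit ↔ (¬hit)) ∨ hit)) ∧ ((¬flag) → ((¬hit) ∧ (flag ∨ q)))


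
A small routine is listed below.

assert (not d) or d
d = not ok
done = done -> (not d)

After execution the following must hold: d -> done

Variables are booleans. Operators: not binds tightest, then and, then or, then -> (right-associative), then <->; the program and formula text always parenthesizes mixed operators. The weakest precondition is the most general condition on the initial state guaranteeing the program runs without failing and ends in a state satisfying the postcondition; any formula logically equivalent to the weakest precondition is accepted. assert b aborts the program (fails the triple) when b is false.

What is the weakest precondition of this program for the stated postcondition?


Working backward. After the program, d -> done must hold.
Before done := done -> (not d): d -> (done -> (not d))
Before d := not ok: (not ok) -> (done -> ok)
Before assert (not d) or d: (not ok) -> (done -> ok)
Answer: WP = (not ok) -> (done -> ok)


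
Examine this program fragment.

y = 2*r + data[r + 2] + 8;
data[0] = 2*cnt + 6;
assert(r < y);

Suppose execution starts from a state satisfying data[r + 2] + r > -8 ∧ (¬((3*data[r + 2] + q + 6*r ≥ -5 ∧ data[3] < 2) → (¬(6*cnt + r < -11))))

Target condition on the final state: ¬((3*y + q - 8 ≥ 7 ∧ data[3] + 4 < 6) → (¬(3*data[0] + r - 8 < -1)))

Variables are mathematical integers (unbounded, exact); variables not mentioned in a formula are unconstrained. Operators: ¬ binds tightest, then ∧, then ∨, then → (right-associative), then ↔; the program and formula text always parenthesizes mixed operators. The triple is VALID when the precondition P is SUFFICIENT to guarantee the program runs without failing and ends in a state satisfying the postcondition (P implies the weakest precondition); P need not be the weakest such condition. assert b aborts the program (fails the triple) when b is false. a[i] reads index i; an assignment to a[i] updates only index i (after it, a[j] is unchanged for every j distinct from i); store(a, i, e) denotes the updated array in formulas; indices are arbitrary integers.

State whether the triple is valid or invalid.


Working backward. After the program, the postcondition ¬((3*y + q - 8 ≥ 7 ∧ data[3] + 4 < 6) → (¬(3*data[0] + r - 8 < -1))) must hold; in canonical form it is ¬((q + 3*y ≥ 15 ∧ data[3] < 2) → (¬(3*data[0] + r < 7))).
Before assert r < y: r < y ∧ (¬((q + 3*y ≥ 15 ∧ data[3] < 2) → (¬(3*data[0] + r < 7))))
Before data[0] := 2*cnt + 6: r < y ∧ (¬((q + 3*y ≥ 15 ∧ data[3] < 2) → (¬(6*cnt + r < -11))))
Before y := 2*r + data[r + 2] + 8: data[r + 2] + r > -8 ∧ (¬((3*data[r + 2] + q + 6*r ≥ -9 ∧ data[3] < 2) → (¬(6*cnt + r < -11))))
The weakest precondition is data[r + 2] + r > -8 ∧ (¬((3*data[r + 2] + q + 6*r ≥ -9 ∧ data[3] < 2) → (¬(6*cnt + r < -11)))).
Check whether data[r + 2] + r > -8 ∧ (¬((3*data[r + 2] + q + 6*r ≥ -5 ∧ data[3] < 2) → (¬(6*cnt + r < -11)))) implies it.
Every state satisfying the precondition satisfies the weakest precondition: the implication holds.
Answer: valid


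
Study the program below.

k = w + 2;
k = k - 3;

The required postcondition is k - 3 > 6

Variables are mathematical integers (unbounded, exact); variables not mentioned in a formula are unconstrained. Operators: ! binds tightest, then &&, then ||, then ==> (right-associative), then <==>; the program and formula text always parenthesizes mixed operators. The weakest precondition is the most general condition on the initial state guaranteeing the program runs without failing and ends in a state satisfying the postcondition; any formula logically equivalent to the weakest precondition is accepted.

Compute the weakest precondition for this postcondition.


Working backward. After the program, the postcondition k - 3 > 6 must hold; in canonical form it is k > 9.
Before k := k - 3: k > 12
Before k := w + 2: w > 10
Answer: WP = w > 10


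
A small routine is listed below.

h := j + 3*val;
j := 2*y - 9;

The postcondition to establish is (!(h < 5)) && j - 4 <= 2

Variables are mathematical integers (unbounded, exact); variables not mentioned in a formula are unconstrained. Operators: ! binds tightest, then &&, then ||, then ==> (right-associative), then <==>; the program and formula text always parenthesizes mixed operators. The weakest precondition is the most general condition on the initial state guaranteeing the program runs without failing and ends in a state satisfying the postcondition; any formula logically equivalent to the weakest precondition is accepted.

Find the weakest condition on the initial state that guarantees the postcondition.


Working backward. After the program, the postcondition (!(h < 5)) && j - 4 <= 2 must hold; in canonical form it is (!(h < 5)) && j <= 6.
Before j := 2*y - 9: (!(h < 5)) && 2*y <= 15
Before h := j + 3*val: (!(j + 3*val < 5)) && 2*y <= 15
Answer: WP = (!(j + 3*val < 5)) && 2*y <= 15


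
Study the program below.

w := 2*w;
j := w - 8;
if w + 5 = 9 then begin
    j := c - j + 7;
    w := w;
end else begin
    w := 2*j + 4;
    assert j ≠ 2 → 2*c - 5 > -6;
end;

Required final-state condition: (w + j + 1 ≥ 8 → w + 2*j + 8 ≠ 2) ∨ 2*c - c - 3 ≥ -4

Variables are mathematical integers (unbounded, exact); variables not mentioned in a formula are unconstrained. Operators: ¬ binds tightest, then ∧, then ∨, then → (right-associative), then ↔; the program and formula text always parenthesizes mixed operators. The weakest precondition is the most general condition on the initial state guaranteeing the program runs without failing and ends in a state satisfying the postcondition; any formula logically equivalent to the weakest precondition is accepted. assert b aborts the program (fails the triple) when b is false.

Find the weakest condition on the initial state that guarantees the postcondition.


Working backward. After the program, the postcondition (w + j + 1 ≥ 8 → w + 2*j + 8 ≠ 2) ∨ 2*c - c - 3 ≥ -4 must hold; in canonical form it is (j + w ≥ 7 → 2*j + w ≠ -6) ∨ c ≥ -1.
Then branch requires (c + w ≥ j → 2*c + w ≠ 2*j - 20) ∨ c ≥ -1; else branch requires (j ≠ 2 → 2*c > -1) ∧ ((3*j ≥ 3 → 4*j ≠ -10) ∨ c ≥ -1).
Before the if: (w = 4 → ((c + w ≥ j → 2*c + w ≠ 2*j - 20) ∨ c ≥ -1)) ∧ ((¬(w = 4)) → ((j ≠ 2 → 2*c > -1) ∧ ((3*j ≥ 3 → 4*j ≠ -10) ∨ c ≥ -1)))
Before j := w - 8: (w = 4 → ((c ≥ -8 → 2*c ≠ w - 36) ∨ c ≥ -1)) ∧ ((¬(w = 4)) → ((w ≠ 10 → 2*c > -1) ∧ ((3*w ≥ 27 → 4*w ≠ 22) ∨ c ≥ -1)))
Before w := 2*w: (2*w = 4 → ((c ≥ -8 → 2*c ≠ 2*w - 36) ∨ c ≥ -1)) ∧ ((¬(2*w = 4)) → ((2*w ≠ 10 → 2*c > -1) ∧ ((6*w ≥ 27 → 8*w ≠ 22) ∨ c ≥ -1)))
Answer: WP = (2*w = 4 → ((c ≥ -8 → 2*c ≠ 2*w - 36) ∨ c ≥ -1)) ∧ ((¬(2*w = 4)) → ((2*w ≠ 10 → 2*c > -1) ∧ ((6*w ≥ 27 → 8*w ≠ 22) ∨ c ≥ -1)))


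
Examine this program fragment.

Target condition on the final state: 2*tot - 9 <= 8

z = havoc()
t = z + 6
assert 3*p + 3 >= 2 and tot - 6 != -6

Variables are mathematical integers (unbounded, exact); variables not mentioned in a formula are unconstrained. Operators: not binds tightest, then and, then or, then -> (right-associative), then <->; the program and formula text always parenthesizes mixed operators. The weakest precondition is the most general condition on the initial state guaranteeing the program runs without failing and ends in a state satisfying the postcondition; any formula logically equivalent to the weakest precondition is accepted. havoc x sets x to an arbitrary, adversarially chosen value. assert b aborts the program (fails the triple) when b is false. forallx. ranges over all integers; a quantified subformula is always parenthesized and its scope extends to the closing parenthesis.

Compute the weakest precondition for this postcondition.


Working backward. After the program, the postcondition 2*tot - 9 <= 8 must hold; in canonical form it is 2*tot <= 17.
Before assert 3*p + 3 >= 2 and tot - 6 != -6: 3*p >= -1 and tot != 0 and 2*tot <= 17
Before t := z + 6: 3*p >= -1 and tot != 0 and 2*tot <= 17
Before havoc z: 3*p >= -1 and tot != 0 and 2*tot <= 17
Answer: WP = 3*p >= -1 and tot != 0 and 2*tot <= 17


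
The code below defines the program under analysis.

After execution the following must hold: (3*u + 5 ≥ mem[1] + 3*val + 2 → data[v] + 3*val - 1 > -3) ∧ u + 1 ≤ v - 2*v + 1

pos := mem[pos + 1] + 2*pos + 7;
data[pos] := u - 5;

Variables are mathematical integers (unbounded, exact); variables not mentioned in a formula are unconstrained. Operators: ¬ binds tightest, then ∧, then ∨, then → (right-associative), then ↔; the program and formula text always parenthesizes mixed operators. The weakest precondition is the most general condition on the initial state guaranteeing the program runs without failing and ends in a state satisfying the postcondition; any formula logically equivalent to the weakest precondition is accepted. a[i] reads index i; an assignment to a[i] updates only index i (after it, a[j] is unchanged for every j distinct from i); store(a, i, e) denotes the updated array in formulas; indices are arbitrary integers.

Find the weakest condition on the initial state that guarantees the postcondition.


Working backward. After the program, the postcondition (3*u + 5 ≥ mem[1] + 3*val + 2 → data[v] + 3*val - 1 > -3) ∧ u + 1 ≤ v - 2*v + 1 must hold; in canonical form it is (3*u ≥ mem[1] + 3*val - 3 → data[v] + 3*val > -2) ∧ u + v ≤ 0.
Before data[pos] := u - 5: (3*u ≥ mem[1] + 3*val - 3 → store(data, pos, u - 5)[v] + 3*val > -2) ∧ u + v ≤ 0
Before pos := mem[pos + 1] + 2*pos + 7: (3*u ≥ mem[1] + 3*val - 3 → store(data, mem[pos + 1] + 2*pos + 7, u - 5)[v] + 3*val > -2) ∧ u + v ≤ 0
Answer: WP = (3*u ≥ mem[1] + 3*val - 3 → store(data, mem[pos + 1] + 2*pos + 7, u - 5)[v] + 3*val > -2) ∧ u + v ≤ 0


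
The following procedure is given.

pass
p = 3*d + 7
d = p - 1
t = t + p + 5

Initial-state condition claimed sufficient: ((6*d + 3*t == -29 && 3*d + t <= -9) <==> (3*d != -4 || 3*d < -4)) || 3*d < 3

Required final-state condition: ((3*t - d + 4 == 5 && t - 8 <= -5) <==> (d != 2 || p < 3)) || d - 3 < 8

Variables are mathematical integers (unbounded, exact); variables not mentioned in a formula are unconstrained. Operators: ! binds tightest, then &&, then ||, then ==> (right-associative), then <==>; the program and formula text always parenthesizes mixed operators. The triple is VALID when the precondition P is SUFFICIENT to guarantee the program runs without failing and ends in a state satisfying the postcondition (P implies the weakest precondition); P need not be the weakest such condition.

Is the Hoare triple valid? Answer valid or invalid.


Working backward. After the program, the postcondition ((3*t - d + 4 == 5 && t - 8 <= -5) <==> (d != 2 || p < 3)) || d - 3 < 8 must hold; in canonical form it is ((3*t == d + 1 && t <= 3) <==> (d != 2 || p < 3)) || d < 11.
Before t := t + p + 5: ((3*p + 3*t == d - 14 && p + t <= -2) <==> (d != 2 || p < 3)) || d < 11
Before d := p - 1: ((2*p + 3*t == -15 && p + t <= -2) <==> (p != 3 || p < 3)) || p < 12
Before p := 3*d + 7: ((6*d + 3*t == -29 && 3*d + t <= -9) <==> (3*d != -4 || 3*d < -4)) || 3*d < 5
Before skip: ((6*d + 3*t == -29 && 3*d + t <= -9) <==> (3*d != -4 || 3*d < -4)) || 3*d < 5
The weakest precondition is ((6*d + 3*t == -29 && 3*d + t <= -9) <==> (3*d != -4 || 3*d < -4)) || 3*d < 5.
Check whether ((6*d + 3*t == -29 && 3*d + t <= -9) <==> (3*d != -4 || 3*d < -4)) || 3*d < 3 implies it.
Every state satisfying the precondition satisfies the weakest precondition: the implication holds.
Answer: valid


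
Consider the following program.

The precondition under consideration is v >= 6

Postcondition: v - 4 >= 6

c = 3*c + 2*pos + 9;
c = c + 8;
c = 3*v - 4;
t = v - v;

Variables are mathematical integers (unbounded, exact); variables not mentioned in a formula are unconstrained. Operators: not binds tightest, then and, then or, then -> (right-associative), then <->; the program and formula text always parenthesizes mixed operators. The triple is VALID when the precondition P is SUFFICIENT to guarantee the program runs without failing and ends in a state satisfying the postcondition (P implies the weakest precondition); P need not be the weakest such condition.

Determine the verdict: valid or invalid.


Working backward. After the program, the postcondition v - 4 >= 6 must hold; in canonical form it is v >= 10.
Before t := v - v: v >= 10
Before c := 3*v - 4: v >= 10
Before c := c + 8: v >= 10
Before c := 3*c + 2*pos + 9: v >= 10
The weakest precondition is v >= 10.
Check whether v >= 6 implies it.
Countermodel: at the initial state v = 6, the precondition holds but the weakest precondition fails.
Answer: invalid


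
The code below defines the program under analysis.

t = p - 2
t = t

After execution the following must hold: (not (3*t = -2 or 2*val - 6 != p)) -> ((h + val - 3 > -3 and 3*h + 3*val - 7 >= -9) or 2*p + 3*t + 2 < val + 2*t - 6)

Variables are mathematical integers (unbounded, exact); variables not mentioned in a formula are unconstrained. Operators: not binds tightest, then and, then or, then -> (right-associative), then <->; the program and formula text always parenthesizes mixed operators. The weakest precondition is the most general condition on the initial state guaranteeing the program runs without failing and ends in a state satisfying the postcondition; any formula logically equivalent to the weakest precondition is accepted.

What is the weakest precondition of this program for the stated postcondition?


Working backward. After the program, the postcondition (not (3*t = -2 or 2*val - 6 != p)) -> ((h + val - 3 > -3 and 3*h + 3*val - 7 >= -9) or 2*p + 3*t + 2 < val + 2*t - 6) must hold; in canonical form it is (not (3*t = -2 or 2*val != p + 6)) -> ((h + val > 0 and 3*h + 3*val >= -2) or 2*p + t < val - 8).
Before t := t: (not (3*t = -2 or 2*val != p + 6)) -> ((h + val > 0 and 3*h + 3*val >= -2) or 2*p + t < val - 8)
Before t := p - 2: (not (3*p = 4 or 2*val != p + 6)) -> ((h + val > 0 and 3*h + 3*val >= -2) or 3*p < val - 6)
Answer: WP = (not (3*p = 4 or 2*val != p + 6)) -> ((h + val > 0 and 3*h + 3*val >= -2) or 3*p < val - 6)


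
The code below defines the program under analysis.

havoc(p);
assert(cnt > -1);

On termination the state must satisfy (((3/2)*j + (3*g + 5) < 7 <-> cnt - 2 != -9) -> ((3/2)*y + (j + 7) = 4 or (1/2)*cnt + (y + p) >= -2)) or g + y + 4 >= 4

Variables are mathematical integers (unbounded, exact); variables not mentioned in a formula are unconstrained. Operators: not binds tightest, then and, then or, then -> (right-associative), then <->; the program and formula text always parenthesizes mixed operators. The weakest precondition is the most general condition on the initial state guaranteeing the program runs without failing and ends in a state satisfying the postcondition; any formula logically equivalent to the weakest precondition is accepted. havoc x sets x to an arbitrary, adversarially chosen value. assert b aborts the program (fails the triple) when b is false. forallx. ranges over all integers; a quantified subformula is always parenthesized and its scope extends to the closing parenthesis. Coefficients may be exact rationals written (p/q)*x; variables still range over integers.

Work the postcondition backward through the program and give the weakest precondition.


Working backward. After the program, the postcondition (((3/2)*j + (3*g + 5) < 7 <-> cnt - 2 != -9) -> ((3/2)*y + (j + 7) = 4 or (1/2)*cnt + (y + p) >= -2)) or g + y + 4 >= 4 must hold; in canonical form it is ((3*g + (3/2)*j < 2 <-> cnt != -7) -> (j + (3/2)*y = -3 or (1/2)*cnt + p + y >= -2)) or g + y >= 0.
Before assert cnt > -1: cnt > -1 and (((3*g + (3/2)*j < 2 <-> cnt != -7) -> (j + (3/2)*y = -3 or (1/2)*cnt + p + y >= -2)) or g + y >= 0)
Before havoc p: forall p_1. (cnt > -1 and (((3*g + (3/2)*j < 2 <-> cnt != -7) -> (j + (3/2)*y = -3 or (1/2)*cnt + p_1 + y >= -2)) or g + y >= 0))
Answer: WP = forall p_1. (cnt > -1 and (((3*g + (3/2)*j < 2 <-> cnt != -7) -> (j + (3/2)*y = -3 or (1/2)*cnt + p_1 + y >= -2)) or g + y >= 0))


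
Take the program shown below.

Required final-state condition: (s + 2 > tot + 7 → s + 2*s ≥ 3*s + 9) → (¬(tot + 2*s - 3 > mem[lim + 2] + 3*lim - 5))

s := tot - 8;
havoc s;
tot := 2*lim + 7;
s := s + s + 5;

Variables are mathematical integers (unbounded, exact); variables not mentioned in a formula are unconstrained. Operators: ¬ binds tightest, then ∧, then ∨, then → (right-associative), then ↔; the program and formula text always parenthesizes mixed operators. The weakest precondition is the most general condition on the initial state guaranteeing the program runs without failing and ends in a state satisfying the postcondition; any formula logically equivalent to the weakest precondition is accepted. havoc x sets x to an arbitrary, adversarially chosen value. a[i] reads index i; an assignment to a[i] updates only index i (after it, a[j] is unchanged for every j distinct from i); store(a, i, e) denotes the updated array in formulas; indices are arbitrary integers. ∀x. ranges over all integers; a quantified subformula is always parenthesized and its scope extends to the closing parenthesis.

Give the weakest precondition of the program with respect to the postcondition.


Working backward. After the program, the postcondition (s + 2 > tot + 7 → s + 2*s ≥ 3*s + 9) → (¬(tot + 2*s - 3 > mem[lim + 2] + 3*lim - 5)) must hold; in canonical form it is (¬(s > tot + 5)) → (¬(2*s + tot > mem[lim + 2] + 3*lim - 2)).
Before s := s + s + 5: (¬(2*s > tot)) → (¬(4*s + tot > mem[lim + 2] + 3*lim - 12))
Before tot := 2*lim + 7: (¬(2*s > 2*lim + 7)) → (¬(4*s > mem[lim + 2] + lim - 19))
Before havoc s: ∀s_1. ((¬(2*s_1 > 2*lim + 7)) → (¬(4*s_1 > mem[lim + 2] + lim - 19)))
Before s := tot - 8: ∀s_1. ((¬(2*s_1 > 2*lim + 7)) → (¬(4*s_1 > mem[lim + 2] + lim - 19)))
Answer: WP = ∀s_1. ((¬(2*s_1 > 2*lim + 7)) → (¬(4*s_1 > mem[lim + 2] + lim - 19)))


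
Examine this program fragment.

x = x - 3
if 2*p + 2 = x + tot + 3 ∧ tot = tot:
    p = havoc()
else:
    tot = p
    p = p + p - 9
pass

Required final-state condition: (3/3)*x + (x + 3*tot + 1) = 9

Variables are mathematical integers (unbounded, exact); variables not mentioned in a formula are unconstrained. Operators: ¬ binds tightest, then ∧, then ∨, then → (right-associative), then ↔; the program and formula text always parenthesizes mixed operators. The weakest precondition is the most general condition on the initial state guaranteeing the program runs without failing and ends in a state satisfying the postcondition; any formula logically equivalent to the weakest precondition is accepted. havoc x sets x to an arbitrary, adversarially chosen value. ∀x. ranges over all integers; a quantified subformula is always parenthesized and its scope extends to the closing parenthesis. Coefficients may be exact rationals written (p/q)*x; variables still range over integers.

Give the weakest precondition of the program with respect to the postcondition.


Working backward. After the program, the postcondition (3/3)*x + (x + 3*tot + 1) = 9 must hold; in canonical form it is 3*tot + 2*x = 8.
Before skip: 3*tot + 2*x = 8
Then branch requires 3*tot + 2*x = 8; else branch requires 3*p + 2*x = 8.
Before the if: (2*p = tot + x + 1 → 3*tot + 2*x = 8) ∧ ((¬(2*p = tot + x + 1)) → 3*p + 2*x = 8)
Before x := x - 3: (2*p = tot + x - 2 → 3*tot + 2*x = 14) ∧ ((¬(2*p = tot + x - 2)) → 3*p + 2*x = 14)
Answer: WP = (2*p = tot + x - 2 → 3*tot + 2*x = 14) ∧ ((¬(2*p = tot + x - 2)) → 3*p + 2*x = 14)


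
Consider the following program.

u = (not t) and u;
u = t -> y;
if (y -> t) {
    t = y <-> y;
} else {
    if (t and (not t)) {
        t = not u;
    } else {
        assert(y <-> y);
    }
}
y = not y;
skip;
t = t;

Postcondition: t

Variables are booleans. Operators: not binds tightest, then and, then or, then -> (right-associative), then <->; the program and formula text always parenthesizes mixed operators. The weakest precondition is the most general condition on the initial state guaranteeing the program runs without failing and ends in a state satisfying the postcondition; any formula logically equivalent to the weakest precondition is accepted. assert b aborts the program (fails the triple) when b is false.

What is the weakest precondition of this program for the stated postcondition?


Working backward. After the program, t must hold.
Before t := t: t
Before skip: t
Before y := not y: t
Then branch requires true; else branch requires t.
Before the if: (not (y -> t)) -> t
Before u := t -> y: (not (y -> t)) -> t
Before u := (not t) and u: (not (y -> t)) -> t
Answer: WP = (not (y -> t)) -> t


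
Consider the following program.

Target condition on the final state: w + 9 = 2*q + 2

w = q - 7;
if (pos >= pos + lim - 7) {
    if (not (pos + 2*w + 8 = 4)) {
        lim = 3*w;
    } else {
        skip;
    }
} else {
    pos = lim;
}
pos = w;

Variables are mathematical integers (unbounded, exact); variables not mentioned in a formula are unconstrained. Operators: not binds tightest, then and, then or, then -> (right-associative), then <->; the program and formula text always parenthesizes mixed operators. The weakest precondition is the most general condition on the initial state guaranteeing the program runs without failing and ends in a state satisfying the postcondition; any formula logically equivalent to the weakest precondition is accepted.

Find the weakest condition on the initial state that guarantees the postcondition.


Working backward. After the program, the postcondition w + 9 = 2*q + 2 must hold; in canonical form it is w = 2*q - 7.
Before pos := w: w = 2*q - 7
Then branch requires ((not (pos + 2*w = -4)) -> w = 2*q - 7) and (pos + 2*w = -4 -> w = 2*q - 7); else branch requires w = 2*q - 7.
Before the if: (lim <= 7 -> (((not (pos + 2*w = -4)) -> w = 2*q - 7) and (pos + 2*w = -4 -> w = 2*q - 7))) and ((not (lim <= 7)) -> w = 2*q - 7)
Before w := q - 7: (lim <= 7 -> (((not (pos + 2*q = 10)) -> q = 0) and (pos + 2*q = 10 -> q = 0))) and ((not (lim <= 7)) -> q = 0)
Answer: WP = (lim <= 7 -> (((not (pos + 2*q = 10)) -> q = 0) and (pos + 2*q = 10 -> q = 0))) and ((not (lim <= 7)) -> q = 0)


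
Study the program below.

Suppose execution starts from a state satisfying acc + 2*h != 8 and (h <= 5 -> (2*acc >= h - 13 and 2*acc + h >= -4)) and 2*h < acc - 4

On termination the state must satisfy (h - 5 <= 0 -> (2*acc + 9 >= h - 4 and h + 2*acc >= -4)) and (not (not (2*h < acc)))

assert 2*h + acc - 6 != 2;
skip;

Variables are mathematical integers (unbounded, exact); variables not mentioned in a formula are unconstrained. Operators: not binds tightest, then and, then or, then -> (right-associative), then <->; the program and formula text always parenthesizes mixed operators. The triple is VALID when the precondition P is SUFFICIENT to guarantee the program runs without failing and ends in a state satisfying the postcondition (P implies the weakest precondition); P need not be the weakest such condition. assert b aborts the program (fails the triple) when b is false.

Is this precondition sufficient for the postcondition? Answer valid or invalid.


Working backward. After the program, the postcondition (h - 5 <= 0 -> (2*acc + 9 >= h - 4 and h + 2*acc >= -4)) and (not (not (2*h < acc))) must hold; in canonical form it is (h <= 5 -> (2*acc >= h - 13 and 2*acc + h >= -4)) and 2*h < acc.
Before skip: (h <= 5 -> (2*acc >= h - 13 and 2*acc + h >= -4)) and 2*h < acc
Before assert 2*h + acc - 6 != 2: acc + 2*h != 8 and (h <= 5 -> (2*acc >= h - 13 and 2*acc + h >= -4)) and 2*h < acc
The weakest precondition is acc + 2*h != 8 and (h <= 5 -> (2*acc >= h - 13 and 2*acc + h >= -4)) and 2*h < acc.
Check whether acc + 2*h != 8 and (h <= 5 -> (2*acc >= h - 13 and 2*acc + h >= -4)) and 2*h < acc - 4 implies it.
Every state satisfying the precondition satisfies the weakest precondition: the implication holds.
Answer: valid


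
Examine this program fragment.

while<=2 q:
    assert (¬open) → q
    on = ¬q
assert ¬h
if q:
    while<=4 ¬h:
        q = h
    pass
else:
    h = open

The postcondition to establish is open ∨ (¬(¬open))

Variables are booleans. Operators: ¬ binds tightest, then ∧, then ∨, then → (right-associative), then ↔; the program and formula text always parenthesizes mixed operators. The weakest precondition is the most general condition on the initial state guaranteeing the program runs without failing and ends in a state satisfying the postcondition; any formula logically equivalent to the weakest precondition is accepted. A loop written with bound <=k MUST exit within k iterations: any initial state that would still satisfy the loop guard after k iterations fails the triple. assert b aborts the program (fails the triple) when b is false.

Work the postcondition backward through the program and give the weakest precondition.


Working backward. After the program, the postcondition open ∨ (¬(¬open)) must hold; in canonical form it is open.
Then branch requires ((¬h) → (((¬h) → (((¬h) → (((¬h) → (h ∧ open)) ∧ (h → open))) ∧ (h → open))) ∧ (h → open))) ∧ (h → open); else branch requires open.
Before the if: (q → (((¬h) → (((¬h) → (((¬h) → (((¬h) → (h ∧ open)) ∧ (h → open))) ∧ (h → open))) ∧ (h → open))) ∧ (h → open))) ∧ ((¬q) → open)
Before assert ¬h: (¬h) ∧ (q → (((¬h) → (((¬h) → (((¬h) → (((¬h) → (h ∧ open)) ∧ (h → open))) ∧ (h → open))) ∧ (h → open))) ∧ (h → open))) ∧ ((¬q) → open)
Before the loop (bound <=2), unroll the exhaustion recursion (WP_0 = exit-now case; WP_j = one more guarded iteration, up to j = 2):
  WP_0: (¬q) ∧ (¬h) ∧ (q → (((¬h) → (((¬h) → (((¬h) → (((¬h) → (h ∧ open)) ∧ (h → open))) ∧ (h → open))) ∧ (h → open))) ∧ (h → open))) ∧ ((¬q) → open)
  WP_1: (q → (((¬open) → q) ∧ (¬q) ∧ (¬h) ∧ (q → (((¬h) → (((¬h) → (((¬h) → (((¬h) → (h ∧ open)) ∧ (h → open))) ∧ (h → open))) ∧ (h → open))) ∧ (h → open))) ∧ ((¬q) → open))) ∧ ((¬q) → ((¬h) ∧ (q → (((¬h) → (((¬h) → (((¬h) → (((¬h) → (h ∧ open)) ∧ (h → open))) ∧ (h → open))) ∧ (h → open))) ∧ (h → open))) ∧ ((¬q) → open)))
  WP_2: (q → (((¬open) → q) ∧ (q → (((¬open) → q) ∧ (¬q) ∧ (¬h) ∧ (q → (((¬h) → (((¬h) → (((¬h) → (((¬h) → (h ∧ open)) ∧ (h → open))) ∧ (h → open))) ∧ (h → open))) ∧ (h → open))) ∧ ((¬q) → open))) ∧ ((¬q) → ((¬h) ∧ (q → (((¬h) → (((¬h) → (((¬h) → (((¬h) → (h ∧ open)) ∧ (h → open))) ∧ (h → open))) ∧ (h → open))) ∧ (h → open))) ∧ ((¬q) → open))))) ∧ ((¬q) → ((¬h) ∧ (q → (((¬h) → (((¬h) → (((¬h) → (((¬h) → (h ∧ open)) ∧ (h → open))) ∧ (h → open))) ∧ (h → open))) ∧ (h → open))) ∧ ((¬q) → open)))
So before the loop: (q → (((¬open) → q) ∧ (q → (((¬open) → q) ∧ (¬q) ∧ (¬h) ∧ (q → (((¬h) → (((¬h) → (((¬h) → (((¬h) → (h ∧ open)) ∧ (h → open))) ∧ (h → open))) ∧ (h → open))) ∧ (h → open))) ∧ ((¬q) → open))) ∧ ((¬q) → ((¬h) ∧ (q → (((¬h) → (((¬h) → (((¬h) → (((¬h) → (h ∧ open)) ∧ (h → open))) ∧ (h → open))) ∧ (h → open))) ∧ (h → open))) ∧ ((¬q) → open))))) ∧ ((¬q) → ((¬h) ∧ (q → (((¬h) → (((¬h) → (((¬h) → (((¬h) → (h ∧ open)) ∧ (h → open))) ∧ (h → open))) ∧ (h → open))) ∧ (h → open))) ∧ ((¬q) → open)))
Answer: WP = (q → (((¬open) → q) ∧ (q → (((¬open) → q) ∧ (¬q) ∧ (¬h) ∧ (q → (((¬h) → (((¬h) → (((¬h) → (((¬h) → (h ∧ open)) ∧ (h → open))) ∧ (h → open))) ∧ (h → open))) ∧ (h → open))) ∧ ((¬q) → open))) ∧ ((¬q) → ((¬h) ∧ (q → (((¬h) → (((¬h) → (((¬h) → (((¬h) → (h ∧ open)) ∧ (h → open))) ∧ (h → open))) ∧ (h → open))) ∧ (h → open))) ∧ ((¬q) → open))))) ∧ ((¬q) → ((¬h) ∧ (q → (((¬h) → (((¬h) → (((¬h) → (((¬h) → (h ∧ open)) ∧ (h → open))) ∧ (h → open))) ∧ (h → open))) ∧ (h → open))) ∧ ((¬q) → open)))


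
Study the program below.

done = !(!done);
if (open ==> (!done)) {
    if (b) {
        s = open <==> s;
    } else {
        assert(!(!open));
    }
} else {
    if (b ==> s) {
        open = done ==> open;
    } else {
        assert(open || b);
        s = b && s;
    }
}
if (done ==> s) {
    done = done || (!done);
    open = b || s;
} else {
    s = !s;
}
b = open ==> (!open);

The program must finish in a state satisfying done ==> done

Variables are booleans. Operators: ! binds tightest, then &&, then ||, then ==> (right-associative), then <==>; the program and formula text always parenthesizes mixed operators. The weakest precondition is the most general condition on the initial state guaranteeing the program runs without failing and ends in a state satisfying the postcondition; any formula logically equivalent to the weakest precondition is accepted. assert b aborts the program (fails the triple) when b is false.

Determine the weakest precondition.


Working backward. After the program, the postcondition done ==> done must hold; in canonical form it is true.
Before b := open ==> (!open): true
Then branch requires true; else branch requires true.
Before the if: true
Then branch requires (!b) ==> open; else branch requires (!(b ==> s)) ==> (open || b).
Before the if: ((open ==> (!done)) ==> ((!b) ==> open)) && ((!(open ==> (!done))) ==> ((!(b ==> s)) ==> (open || b)))
Before done := !(!done): ((open ==> (!done)) ==> ((!b) ==> open)) && ((!(open ==> (!done))) ==> ((!(b ==> s)) ==> (open || b)))
Answer: WP = ((open ==> (!done)) ==> ((!b) ==> open)) && ((!(open ==> (!done))) ==> ((!(b ==> s)) ==> (open || b)))
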